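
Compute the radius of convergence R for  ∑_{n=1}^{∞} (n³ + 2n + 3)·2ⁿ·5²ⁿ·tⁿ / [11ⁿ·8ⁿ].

Apply the ratio test: |a_{n+1}| / |a_n| = [((n+1)³ + 2(n+1) + 3)/(n³ + 2n + 3)] · 2·25/(11·8), which tends to 25/44 as n → ∞.
Thus R = 1/(25/44) = 44/25.

R = 44/25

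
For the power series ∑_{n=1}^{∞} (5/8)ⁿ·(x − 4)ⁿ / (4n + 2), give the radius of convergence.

The ratio of consecutive coefficients is [(4n + 2)/(4(n+1) + 2)] · 5/8 → 5/8.
Thus R = 1/(5/8) = 8/5.

R = 8/5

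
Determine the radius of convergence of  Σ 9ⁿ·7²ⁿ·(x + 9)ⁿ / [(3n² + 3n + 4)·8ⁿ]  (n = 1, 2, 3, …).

R = 8/441

Apply the ratio test: |a_{n+1}| / |a_n| = [(3n² + 3n + 4)/(3(n+1)² + 3(n+1) + 4)] · 9·49/8, which tends to 441/8 as n → ∞.
Hence the series converges for |x + 9| < 1/(441/8) = 8/441, so the radius of convergence is 8/441.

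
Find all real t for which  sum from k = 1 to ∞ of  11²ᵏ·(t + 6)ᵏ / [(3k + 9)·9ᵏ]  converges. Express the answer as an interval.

The ratio of consecutive coefficients is [(3k + 9)/(3(k+1) + 9)] · 121/9 → 121/9.
Convergence for |t + 6| · 121/9 < 1, i.e. |t + 6| < 9/121. So R = 9/121.
Check t = -717/121: comparison with the harmonic series Σ 1/k shows the series diverges.
When t = -735/121, an alternating series whose terms decrease to 0 in absolute value, so it converges by the Leibniz criterion.

[-735/121, -717/121)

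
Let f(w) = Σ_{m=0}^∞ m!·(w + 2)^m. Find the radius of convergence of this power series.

Apply the ratio test: |a_{m+1}| / |a_m| = (m+1), which tends to ∞ as m → ∞.
Since the ratio → ∞, the series diverges for every w ≠ -2, and R = 0.

R = 0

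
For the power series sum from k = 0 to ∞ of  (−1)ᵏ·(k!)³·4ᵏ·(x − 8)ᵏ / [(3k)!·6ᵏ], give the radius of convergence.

Ratio test: |a_{k+1}/a_k| = (k+1)³/[(3k+1)·(3k+2)·(3k+3)] · 4/6 → 2/81 as k → ∞.
Hence the series converges for |x − 8| < 1/(2/81) = 81/2, so the radius of convergence is 81/2.

R = 81/2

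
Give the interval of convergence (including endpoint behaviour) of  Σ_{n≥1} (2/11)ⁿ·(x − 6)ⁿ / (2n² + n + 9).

By the ratio test, |a_{n+1}/a_n| = [(2n² + n + 9)/(2(n+1)² + (n+1) + 9)] · 2/11 → 2/11.
Thus R = 1/(2/11) = 11/2.
Endpoint x = 23/2: absolute convergence follows by limit comparison with Σ 1/n².
At x = 1/2: the series is dominated by a constant times Σ 1/n², which converges (p = 2 > 1).

[1/2, 23/2]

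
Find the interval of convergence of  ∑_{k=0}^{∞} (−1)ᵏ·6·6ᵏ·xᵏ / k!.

(−∞, ∞)

By the ratio test, |a_{k+1}/a_k| = 6/6 · 6 · 1/(k+1) → 0.
The ratio tends to 0 regardless of x, hence R = ∞.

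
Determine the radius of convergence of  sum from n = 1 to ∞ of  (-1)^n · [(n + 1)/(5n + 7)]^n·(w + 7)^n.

Applying the root test, |a_n|^(1/n) = (n + 1)/(5n + 7) → 1/5.
Convergence for |w + 7| · 1/5 < 1, i.e. |w + 7| < 5. So R = 5.

R = 5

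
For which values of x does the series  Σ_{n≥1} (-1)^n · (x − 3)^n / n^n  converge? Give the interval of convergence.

Root test: |a_n|^(1/n) = 1/n → 0.
The limit is 0 for every x, so R = ∞.

(−∞, ∞)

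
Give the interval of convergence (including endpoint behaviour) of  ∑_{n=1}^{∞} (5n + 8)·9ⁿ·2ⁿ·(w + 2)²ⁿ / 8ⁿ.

(-8/3, -4/3)

The ratio of consecutive coefficients is [(5(n+1) + 8)/(5n + 8)] · 9·2/8 → 9/4.
Writing y = (w + 2)², the series in y has radius 4/9, so |w + 2| < √(4/9) = 2/3 and R = 2/3.
When w = -4/3, the n-th term does not approach 0; divergence by the term test.
Endpoint w = -8/3: the terms have absolute value of order n, which does not tend to 0, so the series diverges by the divergence test.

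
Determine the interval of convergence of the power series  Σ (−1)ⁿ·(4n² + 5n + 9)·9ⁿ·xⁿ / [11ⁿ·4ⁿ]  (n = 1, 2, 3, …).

By the ratio test, |a_{n+1}/a_n| = [(4(n+1)² + 5(n+1) + 9)/(4n² + 5n + 9)] · 9/(11·4) → 9/44.
Convergence for |x| · 9/44 < 1, i.e. |x| < 44/9. So R = 44/9.
Endpoint x = 44/9: the terms have absolute value of order n², which does not tend to 0, so the series diverges by the divergence test.
At x = -44/9: the terms do not tend to 0, so the series diverges.

(-44/9, 44/9)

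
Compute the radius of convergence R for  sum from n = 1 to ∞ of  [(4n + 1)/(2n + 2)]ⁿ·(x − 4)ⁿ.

Applying the root test, |a_n|^(1/n) = (4n + 1)/(2n + 2) → 2.
Hence the series converges for |x − 4| < 1/(2) = 1/2, so the radius of convergence is 1/2.

R = 1/2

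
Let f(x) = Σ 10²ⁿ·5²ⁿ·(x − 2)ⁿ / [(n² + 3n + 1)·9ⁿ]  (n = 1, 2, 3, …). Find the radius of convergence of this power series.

Apply the ratio test: |a_{n+1}| / |a_n| = [(n² + 3n + 1)/((n+1)² + 3(n+1) + 1)] · 100·25/9, which tends to 2500/9 as n → ∞.
Convergence for |x − 2| · 2500/9 < 1, i.e. |x − 2| < 9/2500. So R = 9/2500.

R = 9/2500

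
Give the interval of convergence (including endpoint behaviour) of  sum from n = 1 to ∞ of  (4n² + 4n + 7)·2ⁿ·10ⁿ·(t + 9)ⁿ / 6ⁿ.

(-93/10, -87/10)

Apply the ratio test: |a_{n+1}| / |a_n| = [(4(n+1)² + 4(n+1) + 7)/(4n² + 4n + 7)] · 2·10/6, which tends to 10/3 as n → ∞.
Convergence for |t + 9| · 10/3 < 1, i.e. |t + 9| < 3/10. So R = 3/10.
At t = -87/10: the terms do not tend to 0, so the series diverges.
Endpoint t = -93/10: the terms have absolute value of order n², which does not tend to 0, so the series diverges by the divergence test.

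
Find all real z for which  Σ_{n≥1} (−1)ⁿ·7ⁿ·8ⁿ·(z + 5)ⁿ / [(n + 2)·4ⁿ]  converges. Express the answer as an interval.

The ratio of consecutive coefficients is [(n + 2)/((n+1) + 2)] · 7·8/4 → 14.
Convergence for |z + 5| · 14 < 1, i.e. |z + 5| < 1/14. So R = 1/14.
When z = -69/14, the terms alternate in sign and decrease monotonically to 0 in absolute value (size ~ c/n), so the alternating series test gives convergence.
At z = -71/14: the terms are asymptotic to a nonzero constant times 1/n, so the series diverges by limit comparison with Σ 1/n.

(-71/14, -69/14]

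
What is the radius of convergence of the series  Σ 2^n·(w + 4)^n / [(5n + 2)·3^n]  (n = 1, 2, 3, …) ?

The ratio of consecutive coefficients is [(5n + 2)/(5(n+1) + 2)] · 2/3 → 2/3.
Thus R = 1/(2/3) = 3/2.

R = 3/2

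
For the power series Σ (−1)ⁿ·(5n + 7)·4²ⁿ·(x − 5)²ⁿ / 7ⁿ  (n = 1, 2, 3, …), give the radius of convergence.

R = √7/4

Apply the ratio test: |a_{n+1}| / |a_n| = [(5(n+1) + 7)/(5n + 7)] · 16/7, which tends to 16/7 as n → ∞.
Writing y = (x − 5)², the series in y has radius 7/16, so |x − 5| < √(7/16) and R = √7/4.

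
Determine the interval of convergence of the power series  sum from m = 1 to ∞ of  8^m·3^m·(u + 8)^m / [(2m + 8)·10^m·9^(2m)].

[-167/4, 103/4)

By the ratio test, |a_{m+1}/a_m| = [(2m + 8)/(2(m+1) + 8)] · 8·3/(10·81) → 4/135.
Thus R = 1/(4/135) = 135/4.
Endpoint u = 103/4: comparison with the harmonic series Σ 1/m shows the series diverges.
When u = -167/4, the terms alternate in sign and decrease monotonically to 0 in absolute value (size ~ c/m), so the alternating series test gives convergence.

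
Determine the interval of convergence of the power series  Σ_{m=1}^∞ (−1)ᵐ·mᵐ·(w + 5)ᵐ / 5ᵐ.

Root test: |a_m|^(1/m) = m/5 → ∞.
Since the m-th root of |a_m| is unbounded, the series converges only at w = -5; R = 0.

{-5}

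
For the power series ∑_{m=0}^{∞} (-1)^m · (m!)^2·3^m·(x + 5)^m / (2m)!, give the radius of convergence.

Ratio test: |a_{m+1}/a_m| = (m+1)²/[(2m+1)·(2m+2)] · 3 → 3/4 as m → ∞.
Thus R = 1/(3/4) = 4/3.

R = 4/3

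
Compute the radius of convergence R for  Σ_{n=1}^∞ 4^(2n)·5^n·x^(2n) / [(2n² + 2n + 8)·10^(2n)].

R = √5/2

Ratio test: |a_{n+1}/a_n| = [(2n² + 2n + 8)/(2(n+1)² + 2(n+1) + 8)] · 16·5/100 → 4/5 as n → ∞.
Since the exponent of x increases by 2 each term, convergence requires |x|² < 5/4, hence R = √5/2.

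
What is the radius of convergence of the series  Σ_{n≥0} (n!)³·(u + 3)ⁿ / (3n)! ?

R = 27

By the ratio test, |a_{n+1}/a_n| = (n+1)³/[(3n+1)·(3n+2)·(3n+3)] → 1/27.
The series converges when 1/27 · |u + 3| < 1, giving R = 27.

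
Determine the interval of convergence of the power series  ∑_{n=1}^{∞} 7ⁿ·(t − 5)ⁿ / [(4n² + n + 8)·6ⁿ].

[29/7, 41/7]

Apply the ratio test: |a_{n+1}| / |a_n| = [(4n² + n + 8)/(4(n+1)² + (n+1) + 8)] · 7/6, which tends to 7/6 as n → ∞.
Convergence for |t − 5| · 7/6 < 1, i.e. |t − 5| < 6/7. So R = 6/7.
At t = 41/7: absolute convergence follows by limit comparison with Σ 1/n².
When t = 29/7, the series is dominated by a constant times Σ 1/n², which converges (p = 2 > 1).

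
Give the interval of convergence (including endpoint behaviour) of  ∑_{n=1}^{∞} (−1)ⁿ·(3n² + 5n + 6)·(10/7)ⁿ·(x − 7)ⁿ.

(63/10, 77/10)

The ratio of consecutive coefficients is [(3(n+1)² + 5(n+1) + 6)/(3n² + 5n + 6)] · 10/7 → 10/7.
Hence the series converges for |x − 7| < 1/(10/7) = 7/10, so the radius of convergence is 7/10.
When x = 77/10, the terms have absolute value of order n², which does not tend to 0, so the series diverges by the divergence test.
When x = 63/10, the terms do not tend to 0, so the series diverges.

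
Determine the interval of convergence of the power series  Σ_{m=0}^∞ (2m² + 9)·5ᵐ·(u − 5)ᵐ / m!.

(−∞, ∞)

Ratio test: |a_{m+1}/a_m| = (2(m+1)² + 9)/(2m² + 9) · 5 · 1/(m+1) → 0 as m → ∞.
The ratio tends to 0 regardless of u, hence R = ∞.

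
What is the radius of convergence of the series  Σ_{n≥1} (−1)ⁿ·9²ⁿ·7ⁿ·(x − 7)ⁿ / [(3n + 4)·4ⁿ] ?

By the ratio test, |a_{n+1}/a_n| = [(3n + 4)/(3(n+1) + 4)] · 81·7/4 → 567/4.
Thus R = 1/(567/4) = 4/567.

R = 4/567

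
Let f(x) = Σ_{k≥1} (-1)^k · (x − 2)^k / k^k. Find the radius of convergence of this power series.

R = ∞

By the Cauchy root test, |a_k|^(1/k) = 1/k → 0.
Since the k-th root of |a_k| tends to 0, the series converges for all real x; R = ∞.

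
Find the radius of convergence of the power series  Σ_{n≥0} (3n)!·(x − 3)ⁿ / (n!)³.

The ratio of consecutive coefficients is (3n+1)·(3n+2)·(3n+3)/(n+1)³ → 27.
The series converges when 27 · |x − 3| < 1, giving R = 1/27.

R = 1/27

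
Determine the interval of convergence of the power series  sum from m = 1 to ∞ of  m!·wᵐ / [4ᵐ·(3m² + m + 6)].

{0}

Ratio test: |a_{m+1}/a_m| = (m+1) · 1/4 · (3m² + m + 6)/(3(m+1)² + (m+1) + 6) → ∞ as m → ∞.
The ratio grows without bound, so the series diverges whenever w ≠ 0; it converges only at w = 0. R = 0.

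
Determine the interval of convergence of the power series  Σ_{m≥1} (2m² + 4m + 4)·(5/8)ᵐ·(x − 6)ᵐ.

Apply the ratio test: |a_{m+1}| / |a_m| = [(2(m+1)² + 4(m+1) + 4)/(2m² + 4m + 4)] · 5/8, which tends to 5/8 as m → ∞.
Thus R = 1/(5/8) = 8/5.
Endpoint x = 38/5: the terms have absolute value of order m², which does not tend to 0, so the series diverges by the divergence test.
Check x = 22/5: the m-th term does not approach 0; divergence by the term test.

(22/5, 38/5)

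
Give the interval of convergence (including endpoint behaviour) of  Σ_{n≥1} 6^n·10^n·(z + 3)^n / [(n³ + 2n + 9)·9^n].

[-63/20, -57/20]

Ratio test: |a_{n+1}/a_n| = [(n³ + 2n + 9)/((n+1)³ + 2(n+1) + 9)] · 6·10/9 → 20/3 as n → ∞.
Convergence for |z + 3| · 20/3 < 1, i.e. |z + 3| < 3/20. So R = 3/20.
When z = -57/20, absolute convergence follows by limit comparison with Σ 1/n³.
Endpoint z = -63/20: the terms are on the order of 1/n³, so the series converges absolutely by comparison with the p-series (p = 3 > 1).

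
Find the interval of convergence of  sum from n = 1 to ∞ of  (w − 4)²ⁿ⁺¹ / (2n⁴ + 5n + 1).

[3, 5]

The ratio of consecutive coefficients is (2n⁴ + 5n + 1)/(2(n+1)⁴ + 5(n+1) + 1) → 1.
Since the exponent of (w − 4) increases by 2 each term, convergence requires |w − 4|² < 1, hence R = 1.
When w = 5, the terms are on the order of 1/n⁴, so the series converges absolutely by comparison with the p-series (p = 4 > 1).
At w = 3: the terms are on the order of 1/n⁴, so the series converges absolutely by comparison with the p-series (p = 4 > 1).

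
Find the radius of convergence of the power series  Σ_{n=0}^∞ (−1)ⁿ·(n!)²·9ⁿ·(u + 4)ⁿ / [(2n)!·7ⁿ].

By the ratio test, |a_{n+1}/a_n| = (n+1)²/[(2n+1)·(2n+2)] · 9/7 → 9/28.
Hence the series converges for |u + 4| < 1/(9/28) = 28/9, so the radius of convergence is 28/9.

R = 28/9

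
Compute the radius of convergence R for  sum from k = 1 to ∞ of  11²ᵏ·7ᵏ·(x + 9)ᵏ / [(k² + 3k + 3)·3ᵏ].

The ratio of consecutive coefficients is [(k² + 3k + 3)/((k+1)² + 3(k+1) + 3)] · 121·7/3 → 847/3.
Thus R = 1/(847/3) = 3/847.

R = 3/847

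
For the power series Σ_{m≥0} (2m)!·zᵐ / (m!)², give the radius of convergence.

By the ratio test, |a_{m+1}/a_m| = (2m+1)·(2m+2)/(m+1)² → 4.
Thus R = 1/(4) = 1/4.

R = 1/4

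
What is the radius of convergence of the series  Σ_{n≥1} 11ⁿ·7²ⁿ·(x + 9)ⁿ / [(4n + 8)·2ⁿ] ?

R = 2/539

Apply the ratio test: |a_{n+1}| / |a_n| = [(4n + 8)/(4(n+1) + 8)] · 11·49/2, which tends to 539/2 as n → ∞.
Hence the series converges for |x + 9| < 1/(539/2) = 2/539, so the radius of convergence is 2/539.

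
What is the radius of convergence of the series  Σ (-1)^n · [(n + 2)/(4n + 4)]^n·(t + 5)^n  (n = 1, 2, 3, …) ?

R = 4

Root test: |a_n|^(1/n) = (n + 2)/(4n + 4) → 1/4.
Convergence for |t + 5| · 1/4 < 1, i.e. |t + 5| < 4. So R = 4.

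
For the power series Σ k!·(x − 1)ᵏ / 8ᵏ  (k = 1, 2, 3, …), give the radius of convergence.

Ratio test: |a_{k+1}/a_k| = (k+1) · 1/8 → ∞ as k → ∞.
Since the ratio → ∞, the series diverges for every x ≠ 1, and R = 0.

R = 0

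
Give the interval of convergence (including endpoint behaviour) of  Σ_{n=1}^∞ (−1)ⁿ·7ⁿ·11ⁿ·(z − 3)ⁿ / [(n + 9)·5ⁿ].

Apply the ratio test: |a_{n+1}| / |a_n| = [(n + 9)/((n+1) + 9)] · 7·11/5, which tends to 77/5 as n → ∞.
Thus R = 1/(77/5) = 5/77.
When z = 236/77, convergence follows from the alternating series test (terms decrease monotonically to 0).
Endpoint z = 226/77: the terms are asymptotic to a nonzero constant times 1/n, so the series diverges by limit comparison with Σ 1/n.

(226/77, 236/77]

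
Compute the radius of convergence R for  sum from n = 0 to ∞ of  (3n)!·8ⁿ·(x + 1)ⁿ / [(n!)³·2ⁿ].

R = 1/108

Ratio test: |a_{n+1}/a_n| = (3n+1)·(3n+2)·(3n+3)/(n+1)³ · 8/2 → 108 as n → ∞.
Hence the series converges for |x + 1| < 1/(108) = 1/108, so the radius of convergence is 1/108.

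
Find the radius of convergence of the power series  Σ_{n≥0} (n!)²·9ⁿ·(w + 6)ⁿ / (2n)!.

By the ratio test, |a_{n+1}/a_n| = (n+1)²/[(2n+1)·(2n+2)] · 9 → 9/4.
Convergence for |w + 6| · 9/4 < 1, i.e. |w + 6| < 4/9. So R = 4/9.

R = 4/9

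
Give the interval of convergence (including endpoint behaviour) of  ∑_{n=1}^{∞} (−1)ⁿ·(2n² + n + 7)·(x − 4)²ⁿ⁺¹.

(3, 5)

Apply the ratio test: |a_{n+1}| / |a_n| = (2(n+1)² + (n+1) + 7)/(2n² + n + 7), which tends to 1 as n → ∞.
Successive powers of (x − 4) differ by 2, so the series converges when |x − 4|² · 1 < 1, i.e. |x − 4| < √(1) = 1. So R = 1.
Endpoint x = 5: the terms have absolute value of order n², which does not tend to 0, so the series diverges by the divergence test.
When x = 3, the terms have absolute value of order n², which does not tend to 0, so the series diverges by the divergence test.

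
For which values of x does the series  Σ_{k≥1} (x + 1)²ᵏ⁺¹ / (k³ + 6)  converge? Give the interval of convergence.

Apply the ratio test: |a_{k+1}| / |a_k| = (k³ + 6)/((k+1)³ + 6), which tends to 1 as k → ∞.
Writing y = (x + 1)², the series in y has radius 1, so |x + 1| < √(1) = 1 and R = 1.
At x = 0: the series is dominated by a constant times Σ 1/k³, which converges (p = 3 > 1).
Check x = -2: the terms are on the order of 1/k³, so the series converges absolutely by comparison with the p-series (p = 3 > 1).

[-2, 0]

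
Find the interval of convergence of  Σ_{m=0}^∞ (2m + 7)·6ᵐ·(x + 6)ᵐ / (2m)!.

The ratio of consecutive coefficients is (2(m+1) + 7)/(2m + 7) · 6 · 1/[(2m+1)·(2m+2)] → 0.
The ratio tends to 0 regardless of x, hence R = ∞.

(−∞, ∞)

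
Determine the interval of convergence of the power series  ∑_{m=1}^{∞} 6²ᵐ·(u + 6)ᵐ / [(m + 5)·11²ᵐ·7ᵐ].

Ratio test: |a_{m+1}/a_m| = [(m + 5)/((m+1) + 5)] · 36/(121·7) → 36/847 as m → ∞.
Thus R = 1/(36/847) = 847/36.
Check u = 631/36: the terms are asymptotic to a nonzero constant times 1/m, so the series diverges by limit comparison with Σ 1/m.
Endpoint u = -1063/36: an alternating series whose terms decrease to 0 in absolute value, so it converges by the Leibniz criterion.

[-1063/36, 631/36)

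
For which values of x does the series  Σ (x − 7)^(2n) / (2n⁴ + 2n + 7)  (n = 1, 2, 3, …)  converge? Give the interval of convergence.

[6, 8]

By the ratio test, |a_{n+1}/a_n| = (2n⁴ + 2n + 7)/(2(n+1)⁴ + 2(n+1) + 7) → 1.
Since the exponent of (x − 7) increases by 2 each term, convergence requires |x − 7|² < 1, hence R = 1.
Check x = 8: the terms are on the order of 1/n⁴, so the series converges absolutely by comparison with the p-series (p = 4 > 1).
At x = 6: absolute convergence follows by limit comparison with Σ 1/n⁴.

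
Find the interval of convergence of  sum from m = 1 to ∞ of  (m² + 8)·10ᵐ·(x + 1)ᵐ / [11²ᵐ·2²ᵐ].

(-247/5, 237/5)

The ratio of consecutive coefficients is [((m+1)² + 8)/(m² + 8)] · 10/(121·4) → 5/242.
The series converges when 5/242 · |x + 1| < 1, giving R = 242/5.
At x = 237/5: the terms do not tend to 0, so the series diverges.
At x = -247/5: the terms have absolute value of order m², which does not tend to 0, so the series diverges by the divergence test.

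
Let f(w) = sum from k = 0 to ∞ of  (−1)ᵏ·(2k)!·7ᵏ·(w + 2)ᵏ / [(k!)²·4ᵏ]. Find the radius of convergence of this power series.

Ratio test: |a_{k+1}/a_k| = (2k+1)·(2k+2)/(k+1)² · 7/4 → 7 as k → ∞.
Hence the series converges for |w + 2| < 1/(7) = 1/7, so the radius of convergence is 1/7.

R = 1/7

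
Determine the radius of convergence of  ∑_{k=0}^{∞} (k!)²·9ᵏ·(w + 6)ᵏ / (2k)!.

R = 4/9

Apply the ratio test: |a_{k+1}| / |a_k| = (k+1)²/[(2k+1)·(2k+2)] · 9, which tends to 9/4 as k → ∞.
Thus R = 1/(9/4) = 4/9.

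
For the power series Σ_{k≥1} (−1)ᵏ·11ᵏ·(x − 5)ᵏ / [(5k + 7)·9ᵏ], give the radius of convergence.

Apply the ratio test: |a_{k+1}| / |a_k| = [(5k + 7)/(5(k+1) + 7)] · 11/9, which tends to 11/9 as k → ∞.
The series converges when 11/9 · |x − 5| < 1, giving R = 9/11.

R = 9/11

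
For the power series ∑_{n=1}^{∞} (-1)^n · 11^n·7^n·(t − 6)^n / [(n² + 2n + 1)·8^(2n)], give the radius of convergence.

R = 64/77

By the ratio test, |a_{n+1}/a_n| = [(n² + 2n + 1)/((n+1)² + 2(n+1) + 1)] · 11·7/64 → 77/64.
Thus R = 1/(77/64) = 64/77.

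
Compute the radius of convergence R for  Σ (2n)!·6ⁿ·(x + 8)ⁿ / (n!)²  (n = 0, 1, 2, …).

Ratio test: |a_{n+1}/a_n| = (2n+1)·(2n+2)/(n+1)² · 6 → 24 as n → ∞.
Thus R = 1/(24) = 1/24.

R = 1/24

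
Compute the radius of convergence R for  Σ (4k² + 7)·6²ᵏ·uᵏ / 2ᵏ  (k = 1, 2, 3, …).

The ratio of consecutive coefficients is [(4(k+1)² + 7)/(4k² + 7)] · 36/2 → 18.
Convergence for |u| · 18 < 1, i.e. |u| < 1/18. So R = 1/18.

R = 1/18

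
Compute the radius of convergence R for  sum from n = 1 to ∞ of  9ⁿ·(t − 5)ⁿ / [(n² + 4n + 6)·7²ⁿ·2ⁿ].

By the ratio test, |a_{n+1}/a_n| = [(n² + 4n + 6)/((n+1)² + 4(n+1) + 6)] · 9/(49·2) → 9/98.
The series converges when 9/98 · |t − 5| < 1, giving R = 98/9.

R = 98/9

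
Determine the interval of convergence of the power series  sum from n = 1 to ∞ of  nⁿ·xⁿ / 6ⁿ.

{0}

Applying the root test, |a_n|^(1/n) = n/6 → ∞.
Since the n-th root of |a_n| is unbounded, the series converges only at x = 0; R = 0.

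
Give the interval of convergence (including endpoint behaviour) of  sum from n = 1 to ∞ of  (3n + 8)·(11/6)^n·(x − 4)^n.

By the ratio test, |a_{n+1}/a_n| = [(3(n+1) + 8)/(3n + 8)] · 11/6 → 11/6.
Convergence for |x − 4| · 11/6 < 1, i.e. |x − 4| < 6/11. So R = 6/11.
At x = 50/11: the terms have absolute value of order n, which does not tend to 0, so the series diverges by the divergence test.
At x = 38/11: the terms do not tend to 0, so the series diverges.

(38/11, 50/11)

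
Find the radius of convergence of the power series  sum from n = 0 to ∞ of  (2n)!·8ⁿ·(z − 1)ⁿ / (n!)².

Apply the ratio test: |a_{n+1}| / |a_n| = (2n+1)·(2n+2)/(n+1)² · 8, which tends to 32 as n → ∞.
The series converges when 32 · |z − 1| < 1, giving R = 1/32.

R = 1/32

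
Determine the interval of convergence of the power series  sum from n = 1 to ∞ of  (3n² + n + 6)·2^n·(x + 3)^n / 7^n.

The ratio of consecutive coefficients is [(3(n+1)² + (n+1) + 6)/(3n² + n + 6)] · 2/7 → 2/7.
Convergence for |x + 3| · 2/7 < 1, i.e. |x + 3| < 7/2. So R = 7/2.
Check x = 1/2: the n-th term does not approach 0; divergence by the term test.
Endpoint x = -13/2: the terms do not tend to 0, so the series diverges.

(-13/2, 1/2)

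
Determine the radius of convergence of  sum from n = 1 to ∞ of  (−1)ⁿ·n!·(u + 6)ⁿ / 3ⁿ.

The ratio of consecutive coefficients is (n+1) · 1/3 → ∞.
The ratio grows without bound, so the series diverges whenever (u + 6) ≠ 0; it converges only at u = -6. R = 0.

R = 0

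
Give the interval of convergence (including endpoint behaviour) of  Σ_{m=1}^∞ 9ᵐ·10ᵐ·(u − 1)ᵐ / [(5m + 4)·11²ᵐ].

[-31/90, 211/90)

Ratio test: |a_{m+1}/a_m| = [(5m + 4)/(5(m+1) + 4)] · 9·10/121 → 90/121 as m → ∞.
Thus R = 1/(90/121) = 121/90.
Endpoint u = 211/90: the terms are asymptotic to a nonzero constant times 1/m, so the series diverges by limit comparison with Σ 1/m.
Endpoint u = -31/90: convergence follows from the alternating series test (terms decrease monotonically to 0).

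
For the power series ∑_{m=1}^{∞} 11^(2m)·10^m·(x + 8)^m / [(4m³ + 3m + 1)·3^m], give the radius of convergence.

Ratio test: |a_{m+1}/a_m| = [(4m³ + 3m + 1)/(4(m+1)³ + 3(m+1) + 1)] · 121·10/3 → 1210/3 as m → ∞.
Convergence for |x + 8| · 1210/3 < 1, i.e. |x + 8| < 3/1210. So R = 3/1210.

R = 3/1210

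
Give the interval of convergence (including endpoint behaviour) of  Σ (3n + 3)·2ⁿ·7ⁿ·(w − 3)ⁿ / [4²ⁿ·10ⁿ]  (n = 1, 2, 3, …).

Apply the ratio test: |a_{n+1}| / |a_n| = [(3(n+1) + 3)/(3n + 3)] · 2·7/(16·10), which tends to 7/80 as n → ∞.
Hence the series converges for |w − 3| < 1/(7/80) = 80/7, so the radius of convergence is 80/7.
At w = 101/7: the terms do not tend to 0, so the series diverges.
Endpoint w = -59/7: the terms have absolute value of order n, which does not tend to 0, so the series diverges by the divergence test.

(-59/7, 101/7)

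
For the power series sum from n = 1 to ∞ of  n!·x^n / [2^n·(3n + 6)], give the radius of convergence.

Ratio test: |a_{n+1}/a_n| = (n+1) · 1/2 · (3n + 6)/(3(n+1) + 6) → ∞ as n → ∞.
The ratio grows without bound, so the series diverges whenever x ≠ 0; it converges only at x = 0. R = 0.

R = 0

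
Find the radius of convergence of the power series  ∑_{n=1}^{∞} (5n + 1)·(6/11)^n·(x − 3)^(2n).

R = √66/6

The ratio of consecutive coefficients is [(5(n+1) + 1)/(5n + 1)] · 6/11 → 6/11.
Writing y = (x − 3)², the series in y has radius 11/6, so |x − 3| < √(11/6) and R = √66/6.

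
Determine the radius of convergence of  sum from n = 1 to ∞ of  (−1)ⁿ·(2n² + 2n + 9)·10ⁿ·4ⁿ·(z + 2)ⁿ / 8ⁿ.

R = 1/5

Ratio test: |a_{n+1}/a_n| = [(2(n+1)² + 2(n+1) + 9)/(2n² + 2n + 9)] · 10·4/8 → 5 as n → ∞.
The series converges when 5 · |z + 2| < 1, giving R = 1/5.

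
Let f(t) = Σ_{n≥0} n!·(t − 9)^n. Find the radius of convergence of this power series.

R = 0

By the ratio test, |a_{n+1}/a_n| = (n+1) → ∞.
The terms grow without bound for any (t − 9) ≠ 0, so R = 0 (convergence only at t = 9).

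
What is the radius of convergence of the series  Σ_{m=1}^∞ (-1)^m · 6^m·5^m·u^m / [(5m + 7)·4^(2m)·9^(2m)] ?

R = 216/5

Ratio test: |a_{m+1}/a_m| = [(5m + 7)/(5(m+1) + 7)] · 6·5/(16·81) → 5/216 as m → ∞.
Convergence for |u| · 5/216 < 1, i.e. |u| < 216/5. So R = 216/5.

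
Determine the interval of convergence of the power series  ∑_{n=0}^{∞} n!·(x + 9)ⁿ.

{-9}

By the ratio test, |a_{n+1}/a_n| = (n+1) → ∞.
Since the ratio → ∞, the series diverges for every x ≠ -9, and R = 0.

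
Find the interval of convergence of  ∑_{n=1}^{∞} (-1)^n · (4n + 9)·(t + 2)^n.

(-3, -1)

The ratio of consecutive coefficients is (4(n+1) + 9)/(4n + 9) → 1.
Hence R = 1.
At t = -1: the n-th term does not approach 0; divergence by the term test.
When t = -3, the terms have absolute value of order n, which does not tend to 0, so the series diverges by the divergence test.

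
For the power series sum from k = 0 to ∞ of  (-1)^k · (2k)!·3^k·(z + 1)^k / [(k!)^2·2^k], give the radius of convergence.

R = 1/6

Ratio test: |a_{k+1}/a_k| = (2k+1)·(2k+2)/(k+1)² · 3/2 → 6 as k → ∞.
Hence the series converges for |z + 1| < 1/(6) = 1/6, so the radius of convergence is 1/6.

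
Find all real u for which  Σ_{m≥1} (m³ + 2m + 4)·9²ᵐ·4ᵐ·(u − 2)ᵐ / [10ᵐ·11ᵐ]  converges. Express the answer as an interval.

(269/162, 379/162)

The ratio of consecutive coefficients is [((m+1)³ + 2(m+1) + 4)/(m³ + 2m + 4)] · 81·4/(10·11) → 162/55.
The series converges when 162/55 · |u − 2| < 1, giving R = 55/162.
Check u = 379/162: the m-th term does not approach 0; divergence by the term test.
Endpoint u = 269/162: the terms have absolute value of order m³, which does not tend to 0, so the series diverges by the divergence test.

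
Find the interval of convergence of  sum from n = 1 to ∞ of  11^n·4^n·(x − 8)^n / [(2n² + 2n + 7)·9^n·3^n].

[325/44, 379/44]

Ratio test: |a_{n+1}/a_n| = [(2n² + 2n + 7)/(2(n+1)² + 2(n+1) + 7)] · 11·4/(9·3) → 44/27 as n → ∞.
The series converges when 44/27 · |x − 8| < 1, giving R = 27/44.
Endpoint x = 379/44: the terms are on the order of 1/n², so the series converges absolutely by comparison with the p-series (p = 2 > 1).
At x = 325/44: absolute convergence follows by limit comparison with Σ 1/n².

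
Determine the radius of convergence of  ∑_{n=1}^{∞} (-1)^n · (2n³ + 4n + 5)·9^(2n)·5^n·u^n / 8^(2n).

The ratio of consecutive coefficients is [(2(n+1)³ + 4(n+1) + 5)/(2n³ + 4n + 5)] · 81·5/64 → 405/64.
Convergence for |u| · 405/64 < 1, i.e. |u| < 64/405. So R = 64/405.

R = 64/405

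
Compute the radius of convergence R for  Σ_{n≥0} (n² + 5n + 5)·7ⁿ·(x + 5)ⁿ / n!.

R = ∞

Apply the ratio test: |a_{n+1}| / |a_n| = ((n+1)² + 5(n+1) + 5)/(n² + 5n + 5) · 7 · 1/(n+1), which tends to 0 as n → ∞.
The limit is 0, so the series converges for all x; R = ∞.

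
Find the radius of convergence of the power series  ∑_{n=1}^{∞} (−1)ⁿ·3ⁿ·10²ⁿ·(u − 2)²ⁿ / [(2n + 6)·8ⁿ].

R = √6/15

By the ratio test, |a_{n+1}/a_n| = [(2n + 6)/(2(n+1) + 6)] · 3·100/8 → 75/2.
Writing y = (u − 2)², the series in y has radius 2/75, so |u − 2| < √(2/75) and R = √6/15.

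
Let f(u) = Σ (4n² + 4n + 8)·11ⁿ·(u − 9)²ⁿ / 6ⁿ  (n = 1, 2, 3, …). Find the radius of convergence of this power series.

R = √66/11

The ratio of consecutive coefficients is [(4(n+1)² + 4(n+1) + 8)/(4n² + 4n + 8)] · 11/6 → 11/6.
Writing y = (u − 9)², the series in y has radius 6/11, so |u − 9| < √(6/11) and R = √66/11.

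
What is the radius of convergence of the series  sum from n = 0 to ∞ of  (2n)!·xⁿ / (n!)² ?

R = 1/4

Apply the ratio test: |a_{n+1}| / |a_n| = (2n+1)·(2n+2)/(n+1)², which tends to 4 as n → ∞.
The series converges when 4 · |x| < 1, giving R = 1/4.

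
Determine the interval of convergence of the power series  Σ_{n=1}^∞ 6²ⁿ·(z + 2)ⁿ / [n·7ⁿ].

Apply the ratio test: |a_{n+1}| / |a_n| = [n/(n+1)] · 36/7, which tends to 36/7 as n → ∞.
Thus R = 1/(36/7) = 7/36.
When z = -65/36, the terms behave like c/n; limit comparison with the harmonic series gives divergence.
When z = -79/36, convergence follows from the alternating series test (terms decrease monotonically to 0).

[-79/36, -65/36)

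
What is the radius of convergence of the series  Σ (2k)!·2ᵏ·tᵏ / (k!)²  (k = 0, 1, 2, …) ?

R = 1/8

The ratio of consecutive coefficients is (2k+1)·(2k+2)/(k+1)² · 2 → 8.
Convergence for |t| · 8 < 1, i.e. |t| < 1/8. So R = 1/8.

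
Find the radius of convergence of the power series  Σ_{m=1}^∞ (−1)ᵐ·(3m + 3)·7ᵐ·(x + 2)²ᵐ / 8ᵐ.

R = 2√14/7

Ratio test: |a_{m+1}/a_m| = [(3(m+1) + 3)/(3m + 3)] · 7/8 → 7/8 as m → ∞.
Successive powers of (x + 2) differ by 2, so the series converges when |x + 2|² · 7/8 < 1, i.e. |x + 2| < √(8/7). So R = 2√14/7.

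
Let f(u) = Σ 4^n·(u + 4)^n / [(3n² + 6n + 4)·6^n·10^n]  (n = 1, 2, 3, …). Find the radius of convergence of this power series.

R = 15

Ratio test: |a_{n+1}/a_n| = [(3n² + 6n + 4)/(3(n+1)² + 6(n+1) + 4)] · 4/(6·10) → 1/15 as n → ∞.
Convergence for |u + 4| · 1/15 < 1, i.e. |u + 4| < 15. So R = 15.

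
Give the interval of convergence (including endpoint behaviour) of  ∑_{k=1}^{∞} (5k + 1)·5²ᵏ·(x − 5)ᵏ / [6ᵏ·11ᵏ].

Apply the ratio test: |a_{k+1}| / |a_k| = [(5(k+1) + 1)/(5k + 1)] · 25/(6·11), which tends to 25/66 as k → ∞.
Thus R = 1/(25/66) = 66/25.
At x = 191/25: the terms do not tend to 0, so the series diverges.
At x = 59/25: the terms have absolute value of order k, which does not tend to 0, so the series diverges by the divergence test.

(59/25, 191/25)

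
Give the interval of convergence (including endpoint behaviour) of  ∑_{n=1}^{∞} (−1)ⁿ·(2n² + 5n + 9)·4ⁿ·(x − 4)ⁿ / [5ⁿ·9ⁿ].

(-29/4, 61/4)

Apply the ratio test: |a_{n+1}| / |a_n| = [(2(n+1)² + 5(n+1) + 9)/(2n² + 5n + 9)] · 4/(5·9), which tends to 4/45 as n → ∞.
Convergence for |x − 4| · 4/45 < 1, i.e. |x − 4| < 45/4. So R = 45/4.
Endpoint x = 61/4: the terms have absolute value of order n², which does not tend to 0, so the series diverges by the divergence test.
Check x = -29/4: the terms have absolute value of order n², which does not tend to 0, so the series diverges by the divergence test.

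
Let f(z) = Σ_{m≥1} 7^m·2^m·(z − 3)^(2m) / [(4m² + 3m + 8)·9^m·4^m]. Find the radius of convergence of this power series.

Ratio test: |a_{m+1}/a_m| = [(4m² + 3m + 8)/(4(m+1)² + 3(m+1) + 8)] · 7·2/(9·4) → 7/18 as m → ∞.
Writing y = (z − 3)², the series in y has radius 18/7, so |z − 3| < √(18/7) and R = 3√14/7.

R = 3√14/7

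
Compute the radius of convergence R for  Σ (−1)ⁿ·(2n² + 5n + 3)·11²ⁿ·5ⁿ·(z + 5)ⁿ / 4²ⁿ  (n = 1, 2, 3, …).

R = 16/605

By the ratio test, |a_{n+1}/a_n| = [(2(n+1)² + 5(n+1) + 3)/(2n² + 5n + 3)] · 121·5/16 → 605/16.
Convergence for |z + 5| · 605/16 < 1, i.e. |z + 5| < 16/605. So R = 16/605.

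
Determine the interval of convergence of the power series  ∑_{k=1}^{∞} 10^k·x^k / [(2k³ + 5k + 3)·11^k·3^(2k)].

Apply the ratio test: |a_{k+1}| / |a_k| = [(2k³ + 5k + 3)/(2(k+1)³ + 5(k+1) + 3)] · 10/(11·9), which tends to 10/99 as k → ∞.
Convergence for |x| · 10/99 < 1, i.e. |x| < 99/10. So R = 99/10.
At x = 99/10: the series is dominated by a constant times Σ 1/k³, which converges (p = 3 > 1).
When x = -99/10, the terms are on the order of 1/k³, so the series converges absolutely by comparison with the p-series (p = 3 > 1).

[-99/10, 99/10]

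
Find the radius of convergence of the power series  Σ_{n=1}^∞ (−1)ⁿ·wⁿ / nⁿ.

R = ∞

Applying the root test, |a_n|^(1/n) = 1/n → 0.
Since the n-th root of |a_n| tends to 0, the series converges for all real w; R = ∞.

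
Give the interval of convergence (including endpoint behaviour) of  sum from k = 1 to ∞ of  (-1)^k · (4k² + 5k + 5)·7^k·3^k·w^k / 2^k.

Ratio test: |a_{k+1}/a_k| = [(4(k+1)² + 5(k+1) + 5)/(4k² + 5k + 5)] · 7·3/2 → 21/2 as k → ∞.
Hence the series converges for |w| < 1/(21/2) = 2/21, so the radius of convergence is 2/21.
When w = 2/21, the terms have absolute value of order k², which does not tend to 0, so the series diverges by the divergence test.
When w = -2/21, the terms do not tend to 0, so the series diverges.

(-2/21, 2/21)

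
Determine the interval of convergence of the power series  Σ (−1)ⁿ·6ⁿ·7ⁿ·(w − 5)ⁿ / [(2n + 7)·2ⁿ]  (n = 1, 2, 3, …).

(104/21, 106/21]

The ratio of consecutive coefficients is [(2n + 7)/(2(n+1) + 7)] · 6·7/2 → 21.
Thus R = 1/(21) = 1/21.
When w = 106/21, convergence follows from the alternating series test (terms decrease monotonically to 0).
At w = 104/21: comparison with the harmonic series Σ 1/n shows the series diverges.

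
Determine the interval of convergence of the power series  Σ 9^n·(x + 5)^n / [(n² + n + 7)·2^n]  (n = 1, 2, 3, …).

[-47/9, -43/9]

Ratio test: |a_{n+1}/a_n| = [(n² + n + 7)/((n+1)² + (n+1) + 7)] · 9/2 → 9/2 as n → ∞.
Thus R = 1/(9/2) = 2/9.
Endpoint x = -43/9: the series is dominated by a constant times Σ 1/n², which converges (p = 2 > 1).
Endpoint x = -47/9: absolute convergence follows by limit comparison with Σ 1/n².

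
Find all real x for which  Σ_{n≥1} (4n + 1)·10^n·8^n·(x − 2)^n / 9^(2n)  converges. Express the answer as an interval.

Ratio test: |a_{n+1}/a_n| = [(4(n+1) + 1)/(4n + 1)] · 10·8/81 → 80/81 as n → ∞.
Convergence for |x − 2| · 80/81 < 1, i.e. |x − 2| < 81/80. So R = 81/80.
At x = 241/80: the terms have absolute value of order n, which does not tend to 0, so the series diverges by the divergence test.
At x = 79/80: the terms have absolute value of order n, which does not tend to 0, so the series diverges by the divergence test.

(79/80, 241/80)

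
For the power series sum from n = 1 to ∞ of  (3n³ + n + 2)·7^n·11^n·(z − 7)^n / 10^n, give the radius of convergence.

By the ratio test, |a_{n+1}/a_n| = [(3(n+1)³ + (n+1) + 2)/(3n³ + n + 2)] · 7·11/10 → 77/10.
Thus R = 1/(77/10) = 10/77.

R = 10/77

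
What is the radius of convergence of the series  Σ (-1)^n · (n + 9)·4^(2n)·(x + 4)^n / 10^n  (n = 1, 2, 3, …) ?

R = 5/8

The ratio of consecutive coefficients is [((n+1) + 9)/(n + 9)] · 16/10 → 8/5.
Convergence for |x + 4| · 8/5 < 1, i.e. |x + 4| < 5/8. So R = 5/8.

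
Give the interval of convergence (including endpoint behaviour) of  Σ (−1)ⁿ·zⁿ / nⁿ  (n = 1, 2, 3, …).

By the Cauchy root test, |a_n|^(1/n) = 1/n → 0.
Since the n-th root of |a_n| tends to 0, the series converges for all real z; R = ∞.

(−∞, ∞)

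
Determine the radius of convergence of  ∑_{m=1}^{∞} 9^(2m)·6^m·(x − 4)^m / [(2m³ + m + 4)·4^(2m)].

R = 8/243

By the ratio test, |a_{m+1}/a_m| = [(2m³ + m + 4)/(2(m+1)³ + (m+1) + 4)] · 81·6/16 → 243/8.
The series converges when 243/8 · |x − 4| < 1, giving R = 8/243.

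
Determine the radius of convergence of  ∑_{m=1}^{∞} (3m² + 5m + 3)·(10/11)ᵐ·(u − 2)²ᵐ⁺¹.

R = √110/10

The ratio of consecutive coefficients is [(3(m+1)² + 5(m+1) + 3)/(3m² + 5m + 3)] · 10/11 → 10/11.
Writing y = (u − 2)², the series in y has radius 11/10, so |u − 2| < √(11/10) and R = √110/10.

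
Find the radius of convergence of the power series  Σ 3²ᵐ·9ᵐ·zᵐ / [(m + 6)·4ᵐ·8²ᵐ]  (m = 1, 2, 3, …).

R = 256/81

By the ratio test, |a_{m+1}/a_m| = [(m + 6)/((m+1) + 6)] · 9·9/(4·64) → 81/256.
The series converges when 81/256 · |z| < 1, giving R = 256/81.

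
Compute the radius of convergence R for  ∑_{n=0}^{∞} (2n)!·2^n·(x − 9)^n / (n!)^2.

R = 1/8

Apply the ratio test: |a_{n+1}| / |a_n| = (2n+1)·(2n+2)/(n+1)² · 2, which tends to 8 as n → ∞.
Convergence for |x − 9| · 8 < 1, i.e. |x − 9| < 1/8. So R = 1/8.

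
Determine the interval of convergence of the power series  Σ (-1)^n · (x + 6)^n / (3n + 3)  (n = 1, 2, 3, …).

The ratio of consecutive coefficients is (3n + 3)/(3(n+1) + 3) → 1.
So the series converges when |x + 6| < 1 and diverges when |x + 6| > 1; R = 1.
Endpoint x = -5: an alternating series whose terms decrease to 0 in absolute value, so it converges by the Leibniz criterion.
When x = -7, the terms behave like c/n; limit comparison with the harmonic series gives divergence.

(-7, -5]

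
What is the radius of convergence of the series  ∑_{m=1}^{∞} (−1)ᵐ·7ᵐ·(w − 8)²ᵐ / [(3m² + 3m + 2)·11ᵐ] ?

By the ratio test, |a_{m+1}/a_m| = [(3m² + 3m + 2)/(3(m+1)² + 3(m+1) + 2)] · 7/11 → 7/11.
Writing y = (w − 8)², the series in y has radius 11/7, so |w − 8| < √(11/7) and R = √77/7.

R = √77/7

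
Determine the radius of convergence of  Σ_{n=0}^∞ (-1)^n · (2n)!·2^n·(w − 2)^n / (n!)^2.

Apply the ratio test: |a_{n+1}| / |a_n| = (2n+1)·(2n+2)/(n+1)² · 2, which tends to 8 as n → ∞.
The series converges when 8 · |w − 2| < 1, giving R = 1/8.

R = 1/8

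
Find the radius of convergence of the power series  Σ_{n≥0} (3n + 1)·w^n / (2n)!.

By the ratio test, |a_{n+1}/a_n| = (3(n+1) + 1)/(3n + 1) · 1/[(2n+1)·(2n+2)] → 0.
The ratio tends to 0 regardless of w, hence R = ∞.

R = ∞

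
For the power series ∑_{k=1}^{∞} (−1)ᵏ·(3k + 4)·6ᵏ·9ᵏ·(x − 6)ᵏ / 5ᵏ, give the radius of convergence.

Ratio test: |a_{k+1}/a_k| = [(3(k+1) + 4)/(3k + 4)] · 6·9/5 → 54/5 as k → ∞.
Thus R = 1/(54/5) = 5/54.

R = 5/54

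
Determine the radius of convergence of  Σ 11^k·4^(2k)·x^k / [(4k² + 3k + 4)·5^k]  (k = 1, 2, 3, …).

R = 5/176

Apply the ratio test: |a_{k+1}| / |a_k| = [(4k² + 3k + 4)/(4(k+1)² + 3(k+1) + 4)] · 11·16/5, which tends to 176/5 as k → ∞.
The series converges when 176/5 · |x| < 1, giving R = 5/176.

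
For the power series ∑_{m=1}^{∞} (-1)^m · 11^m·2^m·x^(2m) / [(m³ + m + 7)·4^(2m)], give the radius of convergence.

The ratio of consecutive coefficients is [(m³ + m + 7)/((m+1)³ + (m+1) + 7)] · 11·2/16 → 11/8.
Since the exponent of x increases by 2 each term, convergence requires |x|² < 8/11, hence R = 2√22/11.

R = 2√22/11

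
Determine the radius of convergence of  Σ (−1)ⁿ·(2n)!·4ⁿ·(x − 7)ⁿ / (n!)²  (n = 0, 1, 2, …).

The ratio of consecutive coefficients is (2n+1)·(2n+2)/(n+1)² · 4 → 16.
Thus R = 1/(16) = 1/16.

R = 1/16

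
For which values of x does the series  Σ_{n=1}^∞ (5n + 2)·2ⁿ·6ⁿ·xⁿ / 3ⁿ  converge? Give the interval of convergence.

(-1/4, 1/4)

The ratio of consecutive coefficients is [(5(n+1) + 2)/(5n + 2)] · 2·6/3 → 4.
Hence the series converges for |x| < 1/(4) = 1/4, so the radius of convergence is 1/4.
At x = 1/4: the terms do not tend to 0, so the series diverges.
At x = -1/4: the terms have absolute value of order n, which does not tend to 0, so the series diverges by the divergence test.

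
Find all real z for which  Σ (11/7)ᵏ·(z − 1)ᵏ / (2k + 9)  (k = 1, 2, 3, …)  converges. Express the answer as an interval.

The ratio of consecutive coefficients is [(2k + 9)/(2(k+1) + 9)] · 11/7 → 11/7.
Thus R = 1/(11/7) = 7/11.
At z = 18/11: the terms are asymptotic to a nonzero constant times 1/k, so the series diverges by limit comparison with Σ 1/k.
Endpoint z = 4/11: an alternating series whose terms decrease to 0 in absolute value, so it converges by the Leibniz criterion.

[4/11, 18/11)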